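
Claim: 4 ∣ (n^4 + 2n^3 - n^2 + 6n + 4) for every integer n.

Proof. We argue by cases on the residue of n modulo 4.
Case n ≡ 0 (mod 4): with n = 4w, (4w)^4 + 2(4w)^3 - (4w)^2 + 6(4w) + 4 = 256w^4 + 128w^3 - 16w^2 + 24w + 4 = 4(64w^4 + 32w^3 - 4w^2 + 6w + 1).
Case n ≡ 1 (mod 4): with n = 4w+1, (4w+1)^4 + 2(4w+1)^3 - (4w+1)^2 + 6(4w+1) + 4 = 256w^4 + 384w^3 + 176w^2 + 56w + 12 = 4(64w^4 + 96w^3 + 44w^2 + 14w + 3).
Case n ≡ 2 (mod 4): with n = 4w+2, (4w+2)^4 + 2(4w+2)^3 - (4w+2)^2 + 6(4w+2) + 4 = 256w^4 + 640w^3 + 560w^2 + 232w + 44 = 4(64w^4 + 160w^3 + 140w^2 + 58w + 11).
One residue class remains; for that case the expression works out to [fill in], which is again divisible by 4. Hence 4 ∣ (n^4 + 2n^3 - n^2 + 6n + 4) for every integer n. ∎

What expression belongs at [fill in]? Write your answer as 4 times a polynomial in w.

Only n ≡ 3 (mod 4) is unaccounted for. Put n = 4w+3:
(4w+3)^4 + 2(4w+3)^3 - (4w+3)^2 + 6(4w+3) + 4 expands to 256w^4 + 896w^3 + 1136w^2 + 648w + 148,
and factoring out 4 leaves 4(64w^4 + 224w^3 + 284w^2 + 162w + 37).

4(64w^4 + 224w^3 + 284w^2 + 162w + 37)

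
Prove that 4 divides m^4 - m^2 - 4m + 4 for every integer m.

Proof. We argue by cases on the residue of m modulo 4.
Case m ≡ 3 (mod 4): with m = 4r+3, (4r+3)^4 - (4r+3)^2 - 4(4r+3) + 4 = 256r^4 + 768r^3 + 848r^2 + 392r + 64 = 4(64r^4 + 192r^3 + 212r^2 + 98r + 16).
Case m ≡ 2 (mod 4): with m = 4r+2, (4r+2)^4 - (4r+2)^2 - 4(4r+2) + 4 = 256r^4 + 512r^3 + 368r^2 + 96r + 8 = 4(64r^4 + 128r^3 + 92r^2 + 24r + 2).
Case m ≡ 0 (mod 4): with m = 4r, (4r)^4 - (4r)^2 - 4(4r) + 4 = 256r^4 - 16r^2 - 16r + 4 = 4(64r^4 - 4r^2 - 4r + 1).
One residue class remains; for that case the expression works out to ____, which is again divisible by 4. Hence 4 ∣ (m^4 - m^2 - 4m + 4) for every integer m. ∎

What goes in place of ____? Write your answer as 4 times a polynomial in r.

4(64r^4 + 64r^3 + 20r^2 - 2r)

Only m ≡ 1 (mod 4) is unaccounted for. Put m = 4r+1:
(4r+1)^4 - (4r+1)^2 - 4(4r+1) + 4 expands to 256r^4 + 256r^3 + 80r^2 - 8r,
and factoring out 4 leaves 4(64r^4 + 64r^3 + 20r^2 - 2r).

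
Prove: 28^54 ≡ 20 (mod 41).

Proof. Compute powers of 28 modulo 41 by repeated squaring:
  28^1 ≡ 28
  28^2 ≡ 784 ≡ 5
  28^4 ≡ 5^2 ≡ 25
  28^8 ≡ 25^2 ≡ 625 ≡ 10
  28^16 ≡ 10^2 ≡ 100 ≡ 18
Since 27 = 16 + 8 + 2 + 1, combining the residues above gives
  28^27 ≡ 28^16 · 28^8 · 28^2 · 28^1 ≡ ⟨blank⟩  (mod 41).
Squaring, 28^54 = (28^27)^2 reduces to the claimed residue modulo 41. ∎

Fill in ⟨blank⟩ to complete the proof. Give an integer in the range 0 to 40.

28^16 · 28^8 · 28^2 · 28^1 ≡ 18 · 10 · 5 · 28 = 25200.
25200 mod 41 = 26, so 28^27 ≡ 26 (mod 41).

26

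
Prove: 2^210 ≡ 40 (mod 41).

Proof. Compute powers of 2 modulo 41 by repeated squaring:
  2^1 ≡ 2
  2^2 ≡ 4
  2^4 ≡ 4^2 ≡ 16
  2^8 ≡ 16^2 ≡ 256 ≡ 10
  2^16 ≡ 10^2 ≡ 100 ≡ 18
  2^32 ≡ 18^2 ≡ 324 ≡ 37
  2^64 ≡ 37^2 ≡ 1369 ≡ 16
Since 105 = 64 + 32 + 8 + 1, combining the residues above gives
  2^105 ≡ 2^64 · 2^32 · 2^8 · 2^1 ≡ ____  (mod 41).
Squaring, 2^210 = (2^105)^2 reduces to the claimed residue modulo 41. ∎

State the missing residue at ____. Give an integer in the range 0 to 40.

Multiply the listed residues: 16 · 37 · 10 · 2 = 592 → 5920 → 11840.
Reducing modulo 41: 11840 = 288·41 + 32, so 2^105 ≡ 32.

32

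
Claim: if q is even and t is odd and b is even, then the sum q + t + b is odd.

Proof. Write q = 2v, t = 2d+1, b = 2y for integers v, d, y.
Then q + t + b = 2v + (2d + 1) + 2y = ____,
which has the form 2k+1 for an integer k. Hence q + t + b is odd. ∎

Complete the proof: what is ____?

Expanding: 2v + (2d + 1) + 2y = 2d + 2v + 2y + 1.
Every term except the constant is even, so this is 2(d + v + y) + 1,
and d + v + y ∈ ℤ gives the required form.

2(d + v + y) + 1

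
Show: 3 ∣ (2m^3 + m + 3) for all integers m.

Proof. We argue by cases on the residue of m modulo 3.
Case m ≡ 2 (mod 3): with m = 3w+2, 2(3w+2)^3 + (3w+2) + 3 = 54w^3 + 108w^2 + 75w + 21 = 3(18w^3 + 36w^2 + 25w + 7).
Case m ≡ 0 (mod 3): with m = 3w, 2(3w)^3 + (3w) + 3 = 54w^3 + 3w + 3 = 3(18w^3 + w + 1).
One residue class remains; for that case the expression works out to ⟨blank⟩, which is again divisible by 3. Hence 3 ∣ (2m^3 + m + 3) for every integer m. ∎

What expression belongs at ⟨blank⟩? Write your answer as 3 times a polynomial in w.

The residues treated are {2, 0}, so the missing case is m ≡ 1 (mod 3); write m = 3w+1.
Then 2(3w+1)^3 + (3w+1) + 3 = 54w^3 + 54w^2 + 21w + 6 = 3(18w^3 + 18w^2 + 7w + 2).

3(18w^3 + 18w^2 + 7w + 2)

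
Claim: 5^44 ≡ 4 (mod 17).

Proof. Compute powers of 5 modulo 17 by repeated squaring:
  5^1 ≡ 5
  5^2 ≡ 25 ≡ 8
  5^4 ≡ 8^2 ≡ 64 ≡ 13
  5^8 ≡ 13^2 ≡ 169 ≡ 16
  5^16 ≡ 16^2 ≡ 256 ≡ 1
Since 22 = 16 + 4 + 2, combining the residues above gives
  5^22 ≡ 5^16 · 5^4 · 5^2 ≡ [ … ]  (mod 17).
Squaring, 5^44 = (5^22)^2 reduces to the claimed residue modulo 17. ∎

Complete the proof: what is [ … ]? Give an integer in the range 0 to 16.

Multiply the listed residues: 1 · 13 · 8 = 13 → 104.
Reducing modulo 17: 104 = 6·17 + 2, so 5^22 ≡ 2.

2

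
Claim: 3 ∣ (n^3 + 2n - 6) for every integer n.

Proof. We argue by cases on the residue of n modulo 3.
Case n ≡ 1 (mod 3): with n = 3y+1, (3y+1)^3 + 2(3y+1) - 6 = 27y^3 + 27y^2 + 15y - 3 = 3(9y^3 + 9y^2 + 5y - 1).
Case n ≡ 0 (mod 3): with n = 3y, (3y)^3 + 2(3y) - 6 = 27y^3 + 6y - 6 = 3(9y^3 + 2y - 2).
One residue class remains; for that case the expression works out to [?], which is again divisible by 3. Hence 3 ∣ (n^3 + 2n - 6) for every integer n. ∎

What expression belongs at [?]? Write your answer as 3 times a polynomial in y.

3(9y^3 + 18y^2 + 14y + 2)

Only n ≡ 2 (mod 3) is unaccounted for. Put n = 3y+2:
(3y+2)^3 + 2(3y+2) - 6 expands to 27y^3 + 54y^2 + 42y + 6,
and factoring out 3 leaves 3(9y^3 + 18y^2 + 14y + 2).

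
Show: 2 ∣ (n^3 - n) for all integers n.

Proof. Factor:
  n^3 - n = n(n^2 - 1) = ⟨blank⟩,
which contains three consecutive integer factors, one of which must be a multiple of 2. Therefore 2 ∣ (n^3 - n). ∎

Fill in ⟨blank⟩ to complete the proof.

(n - 1)n(n + 1)

n(n^2 - 1) = n(n - 1)(n + 1) = (n - 1)n(n + 1).
These three factors are consecutive integers, so their product is divisible by 2.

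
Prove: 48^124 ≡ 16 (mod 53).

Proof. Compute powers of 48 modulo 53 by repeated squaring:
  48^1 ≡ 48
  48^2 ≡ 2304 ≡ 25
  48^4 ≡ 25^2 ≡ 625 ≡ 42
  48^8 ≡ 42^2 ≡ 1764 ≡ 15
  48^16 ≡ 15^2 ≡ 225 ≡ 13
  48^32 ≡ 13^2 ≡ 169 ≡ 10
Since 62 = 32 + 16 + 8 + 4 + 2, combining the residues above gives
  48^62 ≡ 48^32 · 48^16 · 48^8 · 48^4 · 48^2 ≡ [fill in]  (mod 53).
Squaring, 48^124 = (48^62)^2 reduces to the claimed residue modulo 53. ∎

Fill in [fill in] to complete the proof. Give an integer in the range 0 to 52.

Multiply the listed residues: 10 · 13 · 15 · 42 · 25 = 130 → 1950 → 81900 → 2047500.
Reducing modulo 53: 2047500 = 38632·53 + 4, so 48^62 ≡ 4.

4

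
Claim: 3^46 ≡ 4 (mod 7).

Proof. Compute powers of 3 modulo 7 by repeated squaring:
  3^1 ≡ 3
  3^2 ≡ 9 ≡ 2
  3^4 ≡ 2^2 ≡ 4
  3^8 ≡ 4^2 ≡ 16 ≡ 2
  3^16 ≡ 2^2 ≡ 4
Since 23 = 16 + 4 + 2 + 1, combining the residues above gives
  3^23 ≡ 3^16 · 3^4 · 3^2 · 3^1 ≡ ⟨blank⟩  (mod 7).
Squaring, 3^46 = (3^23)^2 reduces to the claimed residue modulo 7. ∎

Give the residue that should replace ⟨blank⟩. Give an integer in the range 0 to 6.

5

3^16 · 3^4 · 3^2 · 3^1 ≡ 4 · 4 · 2 · 3 = 96.
96 mod 7 = 5, so 3^23 ≡ 5 (mod 7).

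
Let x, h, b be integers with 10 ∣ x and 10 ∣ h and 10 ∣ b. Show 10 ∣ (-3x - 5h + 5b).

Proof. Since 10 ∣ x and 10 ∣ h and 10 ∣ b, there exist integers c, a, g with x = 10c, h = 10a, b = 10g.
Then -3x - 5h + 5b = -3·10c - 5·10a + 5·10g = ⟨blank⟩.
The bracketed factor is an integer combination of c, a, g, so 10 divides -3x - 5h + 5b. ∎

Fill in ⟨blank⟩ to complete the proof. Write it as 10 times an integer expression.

Each term has a factor of 10: -3·10c - 5·10a + 5·10g = 10·(-5a - 3c + 5g).
Since -5a - 3c + 5g is an integer, 10 ∣ (-3x - 5h + 5b).

10(-5a - 3c + 5g)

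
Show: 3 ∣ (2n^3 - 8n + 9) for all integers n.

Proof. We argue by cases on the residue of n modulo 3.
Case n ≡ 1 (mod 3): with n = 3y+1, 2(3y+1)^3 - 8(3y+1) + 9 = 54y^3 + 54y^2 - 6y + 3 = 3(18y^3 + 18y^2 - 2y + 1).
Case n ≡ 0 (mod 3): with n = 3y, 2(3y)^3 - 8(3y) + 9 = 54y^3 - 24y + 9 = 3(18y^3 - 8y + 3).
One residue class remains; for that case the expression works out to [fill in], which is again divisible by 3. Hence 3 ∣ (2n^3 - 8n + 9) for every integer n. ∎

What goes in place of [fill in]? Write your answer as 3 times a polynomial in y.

Only n ≡ 2 (mod 3) is unaccounted for. Put n = 3y+2:
2(3y+2)^3 - 8(3y+2) + 9 expands to 54y^3 + 108y^2 + 48y + 9,
and factoring out 3 leaves 3(18y^3 + 36y^2 + 16y + 3).

3(18y^3 + 36y^2 + 16y + 3)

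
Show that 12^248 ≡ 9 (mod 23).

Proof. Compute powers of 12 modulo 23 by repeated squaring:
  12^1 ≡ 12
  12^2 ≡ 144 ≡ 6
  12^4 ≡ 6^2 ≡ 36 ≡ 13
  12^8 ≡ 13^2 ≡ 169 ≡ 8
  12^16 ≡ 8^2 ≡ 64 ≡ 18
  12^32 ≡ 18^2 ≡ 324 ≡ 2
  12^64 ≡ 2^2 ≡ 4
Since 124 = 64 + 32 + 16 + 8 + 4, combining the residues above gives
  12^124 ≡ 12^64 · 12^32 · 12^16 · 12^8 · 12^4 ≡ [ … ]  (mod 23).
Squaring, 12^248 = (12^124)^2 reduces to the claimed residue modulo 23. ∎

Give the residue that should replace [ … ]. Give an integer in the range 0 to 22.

3

Multiply the listed residues: 4 · 2 · 18 · 8 · 13 = 8 → 144 → 1152 → 14976.
Reducing modulo 23: 14976 = 651·23 + 3, so 12^124 ≡ 3.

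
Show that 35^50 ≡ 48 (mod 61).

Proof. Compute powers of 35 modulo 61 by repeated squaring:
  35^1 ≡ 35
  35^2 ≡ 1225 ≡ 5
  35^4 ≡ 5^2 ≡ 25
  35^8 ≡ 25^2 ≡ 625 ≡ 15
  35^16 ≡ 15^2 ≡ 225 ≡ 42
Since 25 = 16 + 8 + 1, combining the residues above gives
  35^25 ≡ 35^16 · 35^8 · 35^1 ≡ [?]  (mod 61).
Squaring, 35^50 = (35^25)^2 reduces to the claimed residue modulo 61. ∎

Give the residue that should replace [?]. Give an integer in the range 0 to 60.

29

35^16 · 35^8 · 35^1 ≡ 42 · 15 · 35 = 22050.
22050 mod 61 = 29, so 35^25 ≡ 29 (mod 61).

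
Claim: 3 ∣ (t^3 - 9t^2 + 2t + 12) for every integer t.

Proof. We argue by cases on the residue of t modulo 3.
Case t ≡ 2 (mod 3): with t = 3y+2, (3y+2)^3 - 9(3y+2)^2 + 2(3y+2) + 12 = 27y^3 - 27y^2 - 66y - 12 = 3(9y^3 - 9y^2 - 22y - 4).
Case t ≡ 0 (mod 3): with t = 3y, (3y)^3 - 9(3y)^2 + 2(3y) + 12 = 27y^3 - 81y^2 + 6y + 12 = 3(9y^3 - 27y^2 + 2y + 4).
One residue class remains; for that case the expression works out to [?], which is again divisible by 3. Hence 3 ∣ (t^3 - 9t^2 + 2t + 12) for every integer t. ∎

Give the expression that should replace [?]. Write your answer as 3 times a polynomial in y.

3(9y^3 - 18y^2 - 13y + 2)

Only t ≡ 1 (mod 3) is unaccounted for. Put t = 3y+1:
(3y+1)^3 - 9(3y+1)^2 + 2(3y+1) + 12 expands to 27y^3 - 54y^2 - 39y + 6,
and factoring out 3 leaves 3(9y^3 - 18y^2 - 13y + 2).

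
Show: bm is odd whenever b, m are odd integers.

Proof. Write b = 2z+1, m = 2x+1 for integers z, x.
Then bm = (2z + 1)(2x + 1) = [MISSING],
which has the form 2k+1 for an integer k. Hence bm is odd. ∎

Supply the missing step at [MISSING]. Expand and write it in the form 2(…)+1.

2(2xz + x + z) + 1

Expanding: (2z + 1)(2x + 1) = 4xz + 2x + 2z + 1.
Every term except the constant is even, so this is 2(2xz + x + z) + 1,
and 2xz + x + z ∈ ℤ gives the required form.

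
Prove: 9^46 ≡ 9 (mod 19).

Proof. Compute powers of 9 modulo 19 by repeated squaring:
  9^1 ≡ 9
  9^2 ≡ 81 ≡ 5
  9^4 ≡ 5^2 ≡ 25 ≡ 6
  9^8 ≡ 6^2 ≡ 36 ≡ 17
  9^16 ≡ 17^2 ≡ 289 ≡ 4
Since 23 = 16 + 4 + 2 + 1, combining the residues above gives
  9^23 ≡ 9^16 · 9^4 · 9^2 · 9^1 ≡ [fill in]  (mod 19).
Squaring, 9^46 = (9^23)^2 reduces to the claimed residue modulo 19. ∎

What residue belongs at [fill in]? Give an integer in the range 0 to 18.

9^16 · 9^4 · 9^2 · 9^1 ≡ 4 · 6 · 5 · 9 = 1080.
1080 mod 19 = 16, so 9^23 ≡ 16 (mod 19).

16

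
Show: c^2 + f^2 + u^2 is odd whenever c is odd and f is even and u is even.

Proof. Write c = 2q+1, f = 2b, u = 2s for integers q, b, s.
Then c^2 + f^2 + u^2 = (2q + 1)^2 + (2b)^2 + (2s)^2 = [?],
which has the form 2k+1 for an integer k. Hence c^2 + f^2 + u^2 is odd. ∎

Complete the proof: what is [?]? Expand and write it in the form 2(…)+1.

Expanding: (2q + 1)^2 + (2b)^2 + (2s)^2 = 4b^2 + 4q^2 + 4q + 4s^2 + 1.
Every term except the constant is even, so this is 2(2b^2 + 2q^2 + 2q + 2s^2) + 1,
and 2b^2 + 2q^2 + 2q + 2s^2 ∈ ℤ gives the required form.

2(2b^2 + 2q^2 + 2q + 2s^2) + 1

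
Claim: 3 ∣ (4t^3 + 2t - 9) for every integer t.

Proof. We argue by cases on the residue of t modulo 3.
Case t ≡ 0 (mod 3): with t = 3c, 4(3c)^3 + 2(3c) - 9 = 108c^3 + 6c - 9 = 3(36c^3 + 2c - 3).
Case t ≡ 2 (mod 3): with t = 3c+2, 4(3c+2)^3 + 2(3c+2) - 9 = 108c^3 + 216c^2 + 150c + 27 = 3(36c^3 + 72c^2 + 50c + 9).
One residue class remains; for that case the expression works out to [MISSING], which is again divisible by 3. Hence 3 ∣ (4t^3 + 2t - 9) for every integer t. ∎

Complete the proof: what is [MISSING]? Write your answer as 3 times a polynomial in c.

Only t ≡ 1 (mod 3) is unaccounted for. Put t = 3c+1:
4(3c+1)^3 + 2(3c+1) - 9 expands to 108c^3 + 108c^2 + 42c - 3,
and factoring out 3 leaves 3(36c^3 + 36c^2 + 14c - 1).

3(36c^3 + 36c^2 + 14c - 1)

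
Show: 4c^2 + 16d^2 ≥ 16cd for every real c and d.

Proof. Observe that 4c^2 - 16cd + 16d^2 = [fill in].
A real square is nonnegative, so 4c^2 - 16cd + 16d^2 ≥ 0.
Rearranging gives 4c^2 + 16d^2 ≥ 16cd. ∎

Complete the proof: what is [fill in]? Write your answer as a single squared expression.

The leading and trailing coefficients are 2^2 and 4^2, and 16 = 2·2·4, so the trinomial is (2c - 4d)^2.
Hence 4c^2 - 16cd + 16d^2 ≥ 0.

(2c - 4d)^2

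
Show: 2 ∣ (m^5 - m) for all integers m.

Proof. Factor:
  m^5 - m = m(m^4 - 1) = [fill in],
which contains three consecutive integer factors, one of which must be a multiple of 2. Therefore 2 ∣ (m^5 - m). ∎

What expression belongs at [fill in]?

(m - 1)m(m + 1)(m^2 + 1)

m^4 - 1 = (m^2 - 1)(m^2 + 1), and m^2 - 1 = (m-1)(m+1).
So m(m^4 - 1) = (m - 1)m(m + 1)(m^2 + 1).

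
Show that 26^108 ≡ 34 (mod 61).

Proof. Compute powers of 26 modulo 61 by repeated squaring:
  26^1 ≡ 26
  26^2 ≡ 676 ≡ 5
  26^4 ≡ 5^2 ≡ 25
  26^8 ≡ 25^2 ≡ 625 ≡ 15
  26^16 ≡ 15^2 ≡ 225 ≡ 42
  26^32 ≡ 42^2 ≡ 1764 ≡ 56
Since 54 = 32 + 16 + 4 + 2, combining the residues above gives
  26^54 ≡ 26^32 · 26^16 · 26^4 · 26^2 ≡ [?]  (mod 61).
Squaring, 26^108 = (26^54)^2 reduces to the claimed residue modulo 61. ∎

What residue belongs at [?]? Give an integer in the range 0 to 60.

41

26^32 · 26^16 · 26^4 · 26^2 ≡ 56 · 42 · 25 · 5 = 294000.
294000 mod 61 = 41, so 26^54 ≡ 41 (mod 61).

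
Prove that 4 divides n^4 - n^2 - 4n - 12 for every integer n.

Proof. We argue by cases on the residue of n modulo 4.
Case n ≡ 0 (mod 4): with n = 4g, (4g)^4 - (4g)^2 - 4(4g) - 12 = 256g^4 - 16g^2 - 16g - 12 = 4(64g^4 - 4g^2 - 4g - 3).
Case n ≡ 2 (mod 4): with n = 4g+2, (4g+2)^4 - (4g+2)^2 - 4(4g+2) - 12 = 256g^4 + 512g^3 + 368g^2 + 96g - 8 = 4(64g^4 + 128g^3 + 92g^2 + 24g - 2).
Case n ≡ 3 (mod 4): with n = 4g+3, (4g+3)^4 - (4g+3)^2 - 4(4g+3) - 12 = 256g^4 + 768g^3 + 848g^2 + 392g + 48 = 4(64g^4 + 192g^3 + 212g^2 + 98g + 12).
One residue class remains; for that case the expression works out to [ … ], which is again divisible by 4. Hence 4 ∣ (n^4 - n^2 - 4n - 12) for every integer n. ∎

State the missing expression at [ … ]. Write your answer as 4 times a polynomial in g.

Only n ≡ 1 (mod 4) is unaccounted for. Put n = 4g+1:
(4g+1)^4 - (4g+1)^2 - 4(4g+1) - 12 expands to 256g^4 + 256g^3 + 80g^2 - 8g - 16,
and factoring out 4 leaves 4(64g^4 + 64g^3 + 20g^2 - 2g - 4).

4(64g^4 + 64g^3 + 20g^2 - 2g - 4)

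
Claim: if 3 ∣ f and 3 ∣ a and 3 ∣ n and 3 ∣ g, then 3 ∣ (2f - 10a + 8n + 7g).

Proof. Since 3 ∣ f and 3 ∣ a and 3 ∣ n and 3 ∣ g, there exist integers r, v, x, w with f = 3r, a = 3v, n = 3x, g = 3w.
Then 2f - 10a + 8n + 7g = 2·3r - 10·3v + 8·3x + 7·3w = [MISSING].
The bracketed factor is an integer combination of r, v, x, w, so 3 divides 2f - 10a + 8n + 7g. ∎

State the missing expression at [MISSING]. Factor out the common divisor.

3(2r - 10v + 7w + 8x)

Each term has a factor of 3: 2·3r - 10·3v + 8·3x + 7·3w = 3·(2r - 10v + 7w + 8x).
Since 2r - 10v + 7w + 8x is an integer, 3 ∣ (2f - 10a + 8n + 7g).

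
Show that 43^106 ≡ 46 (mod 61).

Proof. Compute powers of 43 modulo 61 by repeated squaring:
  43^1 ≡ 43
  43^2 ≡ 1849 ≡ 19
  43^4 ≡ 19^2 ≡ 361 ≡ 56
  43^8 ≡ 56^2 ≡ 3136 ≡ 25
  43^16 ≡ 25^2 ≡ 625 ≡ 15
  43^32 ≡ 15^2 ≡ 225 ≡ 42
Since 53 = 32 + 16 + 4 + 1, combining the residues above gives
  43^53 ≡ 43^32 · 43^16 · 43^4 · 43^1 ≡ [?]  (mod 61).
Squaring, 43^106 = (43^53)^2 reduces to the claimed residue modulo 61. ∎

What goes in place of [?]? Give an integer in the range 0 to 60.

31

Multiply the listed residues: 42 · 15 · 56 · 43 = 630 → 35280 → 1517040.
Reducing modulo 61: 1517040 = 24869·61 + 31, so 43^53 ≡ 31.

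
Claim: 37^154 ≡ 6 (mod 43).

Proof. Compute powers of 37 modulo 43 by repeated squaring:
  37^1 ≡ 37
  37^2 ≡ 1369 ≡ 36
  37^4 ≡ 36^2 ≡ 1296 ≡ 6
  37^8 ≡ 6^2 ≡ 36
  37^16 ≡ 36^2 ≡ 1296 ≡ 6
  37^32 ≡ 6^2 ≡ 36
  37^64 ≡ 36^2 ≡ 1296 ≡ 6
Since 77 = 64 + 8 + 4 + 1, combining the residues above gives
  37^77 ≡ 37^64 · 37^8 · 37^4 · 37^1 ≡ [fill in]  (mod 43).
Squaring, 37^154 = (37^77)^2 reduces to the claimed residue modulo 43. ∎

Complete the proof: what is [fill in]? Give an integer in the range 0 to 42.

Multiply the listed residues: 6 · 36 · 6 · 37 = 216 → 1296 → 47952.
Reducing modulo 43: 47952 = 1115·43 + 7, so 37^77 ≡ 7.

7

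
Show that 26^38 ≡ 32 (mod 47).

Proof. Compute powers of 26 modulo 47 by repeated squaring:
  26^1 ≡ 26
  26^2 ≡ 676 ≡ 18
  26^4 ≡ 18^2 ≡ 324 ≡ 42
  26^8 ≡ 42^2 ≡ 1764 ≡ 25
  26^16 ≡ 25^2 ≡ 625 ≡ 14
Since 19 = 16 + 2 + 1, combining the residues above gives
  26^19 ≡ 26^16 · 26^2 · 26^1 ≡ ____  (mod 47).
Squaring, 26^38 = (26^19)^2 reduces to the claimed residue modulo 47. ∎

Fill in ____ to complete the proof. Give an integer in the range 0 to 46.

19

Multiply the listed residues: 14 · 18 · 26 = 252 → 6552.
Reducing modulo 47: 6552 = 139·47 + 19, so 26^19 ≡ 19.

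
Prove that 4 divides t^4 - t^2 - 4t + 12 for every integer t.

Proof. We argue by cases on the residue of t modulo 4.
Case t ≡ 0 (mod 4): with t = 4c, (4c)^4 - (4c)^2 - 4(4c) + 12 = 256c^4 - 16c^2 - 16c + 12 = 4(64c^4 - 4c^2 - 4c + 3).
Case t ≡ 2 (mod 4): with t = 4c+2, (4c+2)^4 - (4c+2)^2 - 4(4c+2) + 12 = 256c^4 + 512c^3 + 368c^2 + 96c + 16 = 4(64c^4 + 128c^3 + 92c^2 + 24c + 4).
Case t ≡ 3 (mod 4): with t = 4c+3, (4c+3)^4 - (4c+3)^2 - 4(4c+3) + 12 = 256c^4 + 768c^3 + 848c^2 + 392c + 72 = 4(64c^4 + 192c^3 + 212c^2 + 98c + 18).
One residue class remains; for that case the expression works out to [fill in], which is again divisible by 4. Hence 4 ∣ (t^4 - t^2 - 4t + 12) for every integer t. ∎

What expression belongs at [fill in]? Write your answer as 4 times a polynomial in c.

4(64c^4 + 64c^3 + 20c^2 - 2c + 2)

The residues treated are {0, 2, 3}, so the missing case is t ≡ 1 (mod 4); write t = 4c+1.
Then (4c+1)^4 - (4c+1)^2 - 4(4c+1) + 12 = 256c^4 + 256c^3 + 80c^2 - 8c + 8 = 4(64c^4 + 64c^3 + 20c^2 - 2c + 2).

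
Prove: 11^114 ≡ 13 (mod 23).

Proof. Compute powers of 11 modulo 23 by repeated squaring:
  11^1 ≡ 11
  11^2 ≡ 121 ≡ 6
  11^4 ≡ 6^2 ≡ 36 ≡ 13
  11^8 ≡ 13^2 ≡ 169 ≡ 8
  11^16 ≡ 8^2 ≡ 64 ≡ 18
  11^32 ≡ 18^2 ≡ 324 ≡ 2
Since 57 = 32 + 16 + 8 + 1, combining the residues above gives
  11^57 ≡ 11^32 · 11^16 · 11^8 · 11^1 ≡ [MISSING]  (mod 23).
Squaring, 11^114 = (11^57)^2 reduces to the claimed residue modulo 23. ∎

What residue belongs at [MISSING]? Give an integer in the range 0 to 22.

Multiply the listed residues: 2 · 18 · 8 · 11 = 36 → 288 → 3168.
Reducing modulo 23: 3168 = 137·23 + 17, so 11^57 ≡ 17.

17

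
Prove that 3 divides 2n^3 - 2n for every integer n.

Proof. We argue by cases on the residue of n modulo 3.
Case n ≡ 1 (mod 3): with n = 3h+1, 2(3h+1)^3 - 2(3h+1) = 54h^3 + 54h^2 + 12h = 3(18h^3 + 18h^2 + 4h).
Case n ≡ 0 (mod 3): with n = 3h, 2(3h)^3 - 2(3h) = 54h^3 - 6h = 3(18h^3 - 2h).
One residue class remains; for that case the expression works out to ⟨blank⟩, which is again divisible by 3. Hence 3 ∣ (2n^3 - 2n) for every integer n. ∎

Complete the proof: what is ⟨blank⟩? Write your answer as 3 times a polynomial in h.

3(18h^3 + 36h^2 + 22h + 4)

Only n ≡ 2 (mod 3) is unaccounted for. Put n = 3h+2:
2(3h+2)^3 - 2(3h+2) expands to 54h^3 + 108h^2 + 66h + 12,
and factoring out 3 leaves 3(18h^3 + 36h^2 + 22h + 4).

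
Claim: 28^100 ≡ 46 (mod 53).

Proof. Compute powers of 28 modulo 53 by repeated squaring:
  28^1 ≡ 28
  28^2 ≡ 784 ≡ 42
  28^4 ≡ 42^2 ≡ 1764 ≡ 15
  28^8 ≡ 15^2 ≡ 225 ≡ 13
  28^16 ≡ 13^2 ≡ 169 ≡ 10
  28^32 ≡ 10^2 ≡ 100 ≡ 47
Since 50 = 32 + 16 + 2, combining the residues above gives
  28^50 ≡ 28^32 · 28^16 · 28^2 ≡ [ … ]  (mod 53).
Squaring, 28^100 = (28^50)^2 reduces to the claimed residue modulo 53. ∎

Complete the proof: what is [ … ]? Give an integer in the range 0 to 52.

24

Multiply the listed residues: 47 · 10 · 42 = 470 → 19740.
Reducing modulo 53: 19740 = 372·53 + 24, so 28^50 ≡ 24.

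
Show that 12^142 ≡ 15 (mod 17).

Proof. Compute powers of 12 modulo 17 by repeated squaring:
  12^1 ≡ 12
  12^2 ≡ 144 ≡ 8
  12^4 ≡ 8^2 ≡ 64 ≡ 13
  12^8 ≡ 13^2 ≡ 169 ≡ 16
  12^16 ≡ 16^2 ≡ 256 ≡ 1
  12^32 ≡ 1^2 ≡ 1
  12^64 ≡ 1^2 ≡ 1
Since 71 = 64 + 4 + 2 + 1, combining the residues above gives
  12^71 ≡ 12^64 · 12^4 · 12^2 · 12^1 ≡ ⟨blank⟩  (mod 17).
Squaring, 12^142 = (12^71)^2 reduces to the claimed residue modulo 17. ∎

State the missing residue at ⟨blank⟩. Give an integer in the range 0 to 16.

7

12^64 · 12^4 · 12^2 · 12^1 ≡ 1 · 13 · 8 · 12 = 1248.
1248 mod 17 = 7, so 12^71 ≡ 7 (mod 17).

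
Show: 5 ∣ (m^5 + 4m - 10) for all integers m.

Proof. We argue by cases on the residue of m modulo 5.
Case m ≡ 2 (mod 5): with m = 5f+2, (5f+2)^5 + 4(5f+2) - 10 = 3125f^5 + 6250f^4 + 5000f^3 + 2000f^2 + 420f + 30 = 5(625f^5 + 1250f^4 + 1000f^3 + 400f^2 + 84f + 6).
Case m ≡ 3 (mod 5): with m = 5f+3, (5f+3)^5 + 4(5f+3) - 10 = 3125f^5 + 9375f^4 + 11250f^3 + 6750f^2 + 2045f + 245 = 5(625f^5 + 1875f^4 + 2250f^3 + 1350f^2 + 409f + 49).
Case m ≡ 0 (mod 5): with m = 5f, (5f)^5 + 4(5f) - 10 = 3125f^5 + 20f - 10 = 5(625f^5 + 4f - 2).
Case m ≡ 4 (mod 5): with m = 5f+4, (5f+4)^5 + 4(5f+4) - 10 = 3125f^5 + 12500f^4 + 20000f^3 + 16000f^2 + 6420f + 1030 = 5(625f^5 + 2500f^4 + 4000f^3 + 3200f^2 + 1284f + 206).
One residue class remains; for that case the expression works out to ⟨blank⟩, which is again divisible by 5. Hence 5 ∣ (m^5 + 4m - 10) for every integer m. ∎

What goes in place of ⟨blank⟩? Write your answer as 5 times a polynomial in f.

5(625f^5 + 625f^4 + 250f^3 + 50f^2 + 9f - 1)

Only m ≡ 1 (mod 5) is unaccounted for. Put m = 5f+1:
(5f+1)^5 + 4(5f+1) - 10 expands to 3125f^5 + 3125f^4 + 1250f^3 + 250f^2 + 45f - 5,
and factoring out 5 leaves 5(625f^5 + 625f^4 + 250f^3 + 50f^2 + 9f - 1).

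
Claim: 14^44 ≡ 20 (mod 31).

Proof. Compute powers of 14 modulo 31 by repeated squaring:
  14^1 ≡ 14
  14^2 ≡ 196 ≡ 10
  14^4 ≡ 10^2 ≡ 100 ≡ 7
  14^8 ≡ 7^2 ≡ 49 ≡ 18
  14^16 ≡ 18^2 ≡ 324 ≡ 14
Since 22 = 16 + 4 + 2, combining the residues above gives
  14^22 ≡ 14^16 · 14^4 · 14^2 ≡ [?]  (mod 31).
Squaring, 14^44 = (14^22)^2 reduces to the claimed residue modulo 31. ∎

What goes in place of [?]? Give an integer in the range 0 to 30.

14^16 · 14^4 · 14^2 ≡ 14 · 7 · 10 = 980.
980 mod 31 = 19, so 14^22 ≡ 19 (mod 31).

19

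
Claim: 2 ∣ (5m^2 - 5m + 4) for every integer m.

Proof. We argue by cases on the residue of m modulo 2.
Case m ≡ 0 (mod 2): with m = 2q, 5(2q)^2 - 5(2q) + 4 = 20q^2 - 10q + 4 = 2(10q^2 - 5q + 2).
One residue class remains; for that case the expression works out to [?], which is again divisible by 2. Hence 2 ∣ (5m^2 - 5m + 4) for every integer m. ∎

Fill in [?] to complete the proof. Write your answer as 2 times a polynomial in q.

2(10q^2 + 5q + 2)

The residues treated are {0}, so the missing case is m ≡ 1 (mod 2); write m = 2q+1.
Then 5(2q+1)^2 - 5(2q+1) + 4 = 20q^2 + 10q + 4 = 2(10q^2 + 5q + 2).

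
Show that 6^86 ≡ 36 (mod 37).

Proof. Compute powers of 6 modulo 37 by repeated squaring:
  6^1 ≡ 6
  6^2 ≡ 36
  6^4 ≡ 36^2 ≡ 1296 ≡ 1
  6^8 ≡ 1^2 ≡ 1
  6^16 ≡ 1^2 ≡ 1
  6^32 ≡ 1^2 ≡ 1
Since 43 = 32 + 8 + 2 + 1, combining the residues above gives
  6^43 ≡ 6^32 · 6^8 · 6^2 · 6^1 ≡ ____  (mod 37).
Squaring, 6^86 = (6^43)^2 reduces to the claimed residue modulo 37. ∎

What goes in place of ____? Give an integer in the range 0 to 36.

31

Multiply the listed residues: 1 · 1 · 36 · 6 = 1 → 36 → 216.
Reducing modulo 37: 216 = 5·37 + 31, so 6^43 ≡ 31.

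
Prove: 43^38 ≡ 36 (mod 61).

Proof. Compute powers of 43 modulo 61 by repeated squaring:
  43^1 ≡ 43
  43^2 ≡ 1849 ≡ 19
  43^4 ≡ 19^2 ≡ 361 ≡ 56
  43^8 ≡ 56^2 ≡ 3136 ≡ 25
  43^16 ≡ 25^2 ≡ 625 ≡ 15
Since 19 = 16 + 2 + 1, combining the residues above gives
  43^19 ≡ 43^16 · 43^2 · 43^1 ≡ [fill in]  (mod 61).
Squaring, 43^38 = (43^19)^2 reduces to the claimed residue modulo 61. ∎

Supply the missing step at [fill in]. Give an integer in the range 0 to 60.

43^16 · 43^2 · 43^1 ≡ 15 · 19 · 43 = 12255.
12255 mod 61 = 55, so 43^19 ≡ 55 (mod 61).

55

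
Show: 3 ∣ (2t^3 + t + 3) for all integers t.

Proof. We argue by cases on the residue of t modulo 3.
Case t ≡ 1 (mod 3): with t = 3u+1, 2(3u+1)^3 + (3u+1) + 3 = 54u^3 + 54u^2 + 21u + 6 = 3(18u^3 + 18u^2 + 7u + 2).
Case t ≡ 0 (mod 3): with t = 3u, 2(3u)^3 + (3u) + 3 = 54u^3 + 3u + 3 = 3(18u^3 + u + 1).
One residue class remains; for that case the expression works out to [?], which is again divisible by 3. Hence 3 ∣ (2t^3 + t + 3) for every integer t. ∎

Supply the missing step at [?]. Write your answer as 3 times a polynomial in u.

3(18u^3 + 36u^2 + 25u + 7)

The residues treated are {1, 0}, so the missing case is t ≡ 2 (mod 3); write t = 3u+2.
Then 2(3u+2)^3 + (3u+2) + 3 = 54u^3 + 108u^2 + 75u + 21 = 3(18u^3 + 36u^2 + 25u + 7).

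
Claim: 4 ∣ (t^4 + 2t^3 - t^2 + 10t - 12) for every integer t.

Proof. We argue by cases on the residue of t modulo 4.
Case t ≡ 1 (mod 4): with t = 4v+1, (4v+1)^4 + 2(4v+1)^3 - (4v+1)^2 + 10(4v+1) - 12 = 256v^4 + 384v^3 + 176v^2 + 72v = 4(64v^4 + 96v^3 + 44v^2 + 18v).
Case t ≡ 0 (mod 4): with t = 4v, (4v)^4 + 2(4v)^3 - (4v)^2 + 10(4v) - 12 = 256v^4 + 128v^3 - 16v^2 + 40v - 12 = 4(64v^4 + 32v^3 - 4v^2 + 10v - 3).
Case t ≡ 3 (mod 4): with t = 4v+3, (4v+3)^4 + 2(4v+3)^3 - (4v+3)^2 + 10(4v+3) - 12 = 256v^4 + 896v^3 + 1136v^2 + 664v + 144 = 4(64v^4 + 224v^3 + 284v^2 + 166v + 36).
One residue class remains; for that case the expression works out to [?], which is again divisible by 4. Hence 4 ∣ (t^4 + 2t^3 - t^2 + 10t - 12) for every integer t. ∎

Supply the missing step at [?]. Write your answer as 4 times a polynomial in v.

4(64v^4 + 160v^3 + 140v^2 + 62v + 9)

Only t ≡ 2 (mod 4) is unaccounted for. Put t = 4v+2:
(4v+2)^4 + 2(4v+2)^3 - (4v+2)^2 + 10(4v+2) - 12 expands to 256v^4 + 640v^3 + 560v^2 + 248v + 36,
and factoring out 4 leaves 4(64v^4 + 160v^3 + 140v^2 + 62v + 9).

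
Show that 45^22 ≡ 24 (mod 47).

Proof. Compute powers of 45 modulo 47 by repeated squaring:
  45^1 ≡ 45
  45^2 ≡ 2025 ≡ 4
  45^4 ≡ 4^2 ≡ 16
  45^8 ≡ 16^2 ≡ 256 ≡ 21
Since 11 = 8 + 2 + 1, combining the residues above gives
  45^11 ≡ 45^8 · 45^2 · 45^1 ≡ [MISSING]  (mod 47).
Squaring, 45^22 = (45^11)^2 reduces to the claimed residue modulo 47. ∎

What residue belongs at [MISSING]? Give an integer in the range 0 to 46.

20

45^8 · 45^2 · 45^1 ≡ 21 · 4 · 45 = 3780.
3780 mod 47 = 20, so 45^11 ≡ 20 (mod 47).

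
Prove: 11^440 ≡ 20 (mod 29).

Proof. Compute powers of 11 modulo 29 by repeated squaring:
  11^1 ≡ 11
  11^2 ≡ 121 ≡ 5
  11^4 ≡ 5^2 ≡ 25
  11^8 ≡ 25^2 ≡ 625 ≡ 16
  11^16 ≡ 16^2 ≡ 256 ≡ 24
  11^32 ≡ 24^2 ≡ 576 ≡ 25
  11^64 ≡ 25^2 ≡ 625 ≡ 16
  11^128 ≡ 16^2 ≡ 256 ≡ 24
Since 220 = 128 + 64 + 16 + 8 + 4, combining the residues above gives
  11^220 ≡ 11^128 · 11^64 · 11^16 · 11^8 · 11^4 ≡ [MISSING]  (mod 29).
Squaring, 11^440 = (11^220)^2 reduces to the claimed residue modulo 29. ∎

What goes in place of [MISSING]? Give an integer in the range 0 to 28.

11^128 · 11^64 · 11^16 · 11^8 · 11^4 ≡ 24 · 16 · 24 · 16 · 25 = 3686400.
3686400 mod 29 = 7, so 11^220 ≡ 7 (mod 29).

7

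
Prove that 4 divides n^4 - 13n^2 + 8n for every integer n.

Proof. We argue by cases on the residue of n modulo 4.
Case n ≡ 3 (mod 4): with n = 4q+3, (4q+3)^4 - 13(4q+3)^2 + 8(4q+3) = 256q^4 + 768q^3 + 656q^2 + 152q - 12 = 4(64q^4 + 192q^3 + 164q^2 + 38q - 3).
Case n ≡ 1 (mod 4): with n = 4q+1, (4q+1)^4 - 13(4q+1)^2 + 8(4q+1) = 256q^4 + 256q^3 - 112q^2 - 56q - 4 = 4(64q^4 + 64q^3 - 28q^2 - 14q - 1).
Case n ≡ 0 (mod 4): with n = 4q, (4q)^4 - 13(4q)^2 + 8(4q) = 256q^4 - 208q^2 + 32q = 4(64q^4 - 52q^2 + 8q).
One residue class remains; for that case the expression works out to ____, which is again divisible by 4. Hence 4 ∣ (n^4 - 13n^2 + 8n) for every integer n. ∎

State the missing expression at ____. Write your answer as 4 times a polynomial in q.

4(64q^4 + 128q^3 + 44q^2 - 12q - 5)

The residues treated are {3, 1, 0}, so the missing case is n ≡ 2 (mod 4); write n = 4q+2.
Then (4q+2)^4 - 13(4q+2)^2 + 8(4q+2) = 256q^4 + 512q^3 + 176q^2 - 48q - 20 = 4(64q^4 + 128q^3 + 44q^2 - 12q - 5).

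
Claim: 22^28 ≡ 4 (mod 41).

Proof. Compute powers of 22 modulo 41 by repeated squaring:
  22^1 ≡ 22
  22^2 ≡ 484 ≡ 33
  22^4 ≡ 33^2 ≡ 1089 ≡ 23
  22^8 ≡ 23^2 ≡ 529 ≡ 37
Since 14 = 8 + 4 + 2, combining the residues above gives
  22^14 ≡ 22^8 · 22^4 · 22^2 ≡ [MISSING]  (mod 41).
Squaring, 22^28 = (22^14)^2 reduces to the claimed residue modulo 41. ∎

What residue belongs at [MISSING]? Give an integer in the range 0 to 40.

39

22^8 · 22^4 · 22^2 ≡ 37 · 23 · 33 = 28083.
28083 mod 41 = 39, so 22^14 ≡ 39 (mod 41).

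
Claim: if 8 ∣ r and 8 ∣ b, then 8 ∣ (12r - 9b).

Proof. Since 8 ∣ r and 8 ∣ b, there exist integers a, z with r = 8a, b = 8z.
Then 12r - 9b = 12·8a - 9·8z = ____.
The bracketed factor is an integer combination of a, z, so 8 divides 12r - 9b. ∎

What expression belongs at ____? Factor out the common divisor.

8(12a - 9z)

Each term has a factor of 8: 12·8a - 9·8z = 8·(12a - 9z).
Since 12a - 9z is an integer, 8 ∣ (12r - 9b).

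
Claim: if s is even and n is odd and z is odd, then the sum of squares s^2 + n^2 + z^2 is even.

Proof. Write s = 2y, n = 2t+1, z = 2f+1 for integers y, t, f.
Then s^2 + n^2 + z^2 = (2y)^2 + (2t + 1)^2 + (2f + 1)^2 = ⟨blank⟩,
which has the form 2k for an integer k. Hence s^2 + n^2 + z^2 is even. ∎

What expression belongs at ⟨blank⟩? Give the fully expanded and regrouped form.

(2y)^2 + (2t + 1)^2 + (2f + 1)^2 = 4f^2 + 4f + 4t^2 + 4t + 4y^2 + 2
= 2(2f^2 + 2f + 2t^2 + 2t + 2y^2 + 1).
Since 2f^2 + 2f + 2t^2 + 2t + 2y^2 + 1 is an integer, the sum of squares is of the form 2k for an integer k.

2(2f^2 + 2f + 2t^2 + 2t + 2y^2 + 1)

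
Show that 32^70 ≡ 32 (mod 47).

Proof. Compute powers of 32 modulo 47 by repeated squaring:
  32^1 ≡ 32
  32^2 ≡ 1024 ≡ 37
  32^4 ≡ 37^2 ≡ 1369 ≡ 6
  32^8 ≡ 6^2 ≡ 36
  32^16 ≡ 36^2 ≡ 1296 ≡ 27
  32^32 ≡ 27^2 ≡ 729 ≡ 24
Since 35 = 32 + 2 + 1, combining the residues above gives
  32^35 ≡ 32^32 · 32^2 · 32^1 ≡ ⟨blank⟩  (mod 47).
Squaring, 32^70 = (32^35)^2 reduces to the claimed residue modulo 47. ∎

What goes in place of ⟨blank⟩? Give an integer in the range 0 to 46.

32^32 · 32^2 · 32^1 ≡ 24 · 37 · 32 = 28416.
28416 mod 47 = 28, so 32^35 ≡ 28 (mod 47).

28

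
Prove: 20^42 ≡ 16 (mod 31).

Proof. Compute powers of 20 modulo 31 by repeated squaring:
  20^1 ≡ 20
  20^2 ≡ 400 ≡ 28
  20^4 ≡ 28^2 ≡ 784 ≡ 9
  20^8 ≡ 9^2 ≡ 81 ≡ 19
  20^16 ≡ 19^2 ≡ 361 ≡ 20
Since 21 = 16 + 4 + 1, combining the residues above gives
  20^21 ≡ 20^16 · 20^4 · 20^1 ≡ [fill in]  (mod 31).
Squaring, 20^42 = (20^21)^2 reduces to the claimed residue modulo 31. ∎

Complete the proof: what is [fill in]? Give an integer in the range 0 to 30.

4

20^16 · 20^4 · 20^1 ≡ 20 · 9 · 20 = 3600.
3600 mod 31 = 4, so 20^21 ≡ 4 (mod 31).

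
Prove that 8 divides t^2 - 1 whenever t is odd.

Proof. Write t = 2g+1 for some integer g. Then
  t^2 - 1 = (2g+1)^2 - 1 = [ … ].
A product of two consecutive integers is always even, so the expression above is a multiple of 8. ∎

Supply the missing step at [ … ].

(2g+1)^2 - 1 = 4g^2 + 4g + 1 - 1 = 4g^2 + 4g = 4g(g+1).
Since g and g+1 are consecutive, g(g+1) is even, and 4·(even) is a multiple of 8.

4g(g + 1)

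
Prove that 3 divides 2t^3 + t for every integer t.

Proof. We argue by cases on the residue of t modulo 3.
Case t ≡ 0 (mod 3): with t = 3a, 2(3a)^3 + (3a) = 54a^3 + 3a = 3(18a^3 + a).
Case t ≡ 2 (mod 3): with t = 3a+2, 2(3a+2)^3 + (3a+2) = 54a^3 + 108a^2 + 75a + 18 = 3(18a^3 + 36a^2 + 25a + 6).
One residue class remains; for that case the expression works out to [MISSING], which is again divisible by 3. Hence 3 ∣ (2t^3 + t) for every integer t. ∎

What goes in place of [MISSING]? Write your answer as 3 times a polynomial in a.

Only t ≡ 1 (mod 3) is unaccounted for. Put t = 3a+1:
2(3a+1)^3 + (3a+1) expands to 54a^3 + 54a^2 + 21a + 3,
and factoring out 3 leaves 3(18a^3 + 18a^2 + 7a + 1).

3(18a^3 + 18a^2 + 7a + 1)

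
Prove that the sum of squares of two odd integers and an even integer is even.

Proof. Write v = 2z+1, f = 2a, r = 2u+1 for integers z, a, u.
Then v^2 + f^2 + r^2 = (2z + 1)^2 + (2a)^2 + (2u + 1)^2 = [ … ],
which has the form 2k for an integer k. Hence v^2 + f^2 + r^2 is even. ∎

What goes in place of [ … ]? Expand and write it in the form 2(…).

Expanding: (2z + 1)^2 + (2a)^2 + (2u + 1)^2 = 4a^2 + 4u^2 + 4u + 4z^2 + 4z + 2.
Every term is even; pulling out the factor of 2 gives 2(2a^2 + 2u^2 + 2u + 2z^2 + 2z + 1).

2(2a^2 + 2u^2 + 2u + 2z^2 + 2z + 1)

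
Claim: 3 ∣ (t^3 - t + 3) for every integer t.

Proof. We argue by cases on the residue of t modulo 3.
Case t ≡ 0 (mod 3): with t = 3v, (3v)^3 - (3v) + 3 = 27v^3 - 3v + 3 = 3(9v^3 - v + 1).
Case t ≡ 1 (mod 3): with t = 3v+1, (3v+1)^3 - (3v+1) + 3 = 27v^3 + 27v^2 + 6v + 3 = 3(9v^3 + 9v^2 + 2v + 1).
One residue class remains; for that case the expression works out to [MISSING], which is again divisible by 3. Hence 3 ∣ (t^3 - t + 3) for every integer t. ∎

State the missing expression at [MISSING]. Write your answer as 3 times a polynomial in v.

3(9v^3 + 18v^2 + 11v + 3)

Only t ≡ 2 (mod 3) is unaccounted for. Put t = 3v+2:
(3v+2)^3 - (3v+2) + 3 expands to 27v^3 + 54v^2 + 33v + 9,
and factoring out 3 leaves 3(9v^3 + 18v^2 + 11v + 3).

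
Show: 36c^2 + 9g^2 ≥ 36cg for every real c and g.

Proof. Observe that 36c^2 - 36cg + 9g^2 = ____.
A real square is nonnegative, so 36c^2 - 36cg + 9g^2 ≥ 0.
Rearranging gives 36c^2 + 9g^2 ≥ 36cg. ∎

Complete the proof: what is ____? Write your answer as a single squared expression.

36c^2 - 36cg + 9g^2 is a perfect-square trinomial: the outer terms are (6c)^2 and (3g)^2, and the cross term is -2·6c·3g.
So 36c^2 - 36cg + 9g^2 = (6c - 3g)^2 ≥ 0.

(6c - 3g)^2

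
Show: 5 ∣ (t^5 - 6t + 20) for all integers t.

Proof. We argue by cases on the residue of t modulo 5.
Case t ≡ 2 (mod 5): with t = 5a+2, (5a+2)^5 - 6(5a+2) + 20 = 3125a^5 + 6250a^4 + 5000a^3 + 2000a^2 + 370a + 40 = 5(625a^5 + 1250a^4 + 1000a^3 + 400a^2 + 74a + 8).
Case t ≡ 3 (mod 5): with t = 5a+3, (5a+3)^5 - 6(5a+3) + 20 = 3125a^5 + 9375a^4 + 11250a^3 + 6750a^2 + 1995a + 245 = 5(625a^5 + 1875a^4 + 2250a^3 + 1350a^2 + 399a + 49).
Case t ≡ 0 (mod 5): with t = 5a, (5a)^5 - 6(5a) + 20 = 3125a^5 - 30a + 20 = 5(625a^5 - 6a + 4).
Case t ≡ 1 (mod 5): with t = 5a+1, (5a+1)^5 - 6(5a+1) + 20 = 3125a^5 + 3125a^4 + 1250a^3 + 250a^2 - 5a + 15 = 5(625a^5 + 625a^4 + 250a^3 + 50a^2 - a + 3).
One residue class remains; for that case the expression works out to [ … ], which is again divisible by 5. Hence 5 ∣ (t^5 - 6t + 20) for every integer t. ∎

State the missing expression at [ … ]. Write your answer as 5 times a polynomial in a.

5(625a^5 + 2500a^4 + 4000a^3 + 3200a^2 + 1274a + 204)

The residues treated are {2, 3, 0, 1}, so the missing case is t ≡ 4 (mod 5); write t = 5a+4.
Then (5a+4)^5 - 6(5a+4) + 20 = 3125a^5 + 12500a^4 + 20000a^3 + 16000a^2 + 6370a + 1020 = 5(625a^5 + 2500a^4 + 4000a^3 + 3200a^2 + 1274a + 204).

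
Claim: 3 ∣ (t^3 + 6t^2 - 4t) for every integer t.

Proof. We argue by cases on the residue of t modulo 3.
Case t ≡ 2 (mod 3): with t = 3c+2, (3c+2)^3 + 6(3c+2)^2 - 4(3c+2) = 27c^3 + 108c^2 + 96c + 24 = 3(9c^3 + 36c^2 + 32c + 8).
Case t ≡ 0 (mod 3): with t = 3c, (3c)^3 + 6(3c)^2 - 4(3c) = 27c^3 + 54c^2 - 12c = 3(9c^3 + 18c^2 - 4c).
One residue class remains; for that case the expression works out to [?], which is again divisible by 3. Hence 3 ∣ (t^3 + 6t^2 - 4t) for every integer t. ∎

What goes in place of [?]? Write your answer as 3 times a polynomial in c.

3(9c^3 + 27c^2 + 11c + 1)

The residues treated are {2, 0}, so the missing case is t ≡ 1 (mod 3); write t = 3c+1.
Then (3c+1)^3 + 6(3c+1)^2 - 4(3c+1) = 27c^3 + 81c^2 + 33c + 3 = 3(9c^3 + 27c^2 + 11c + 1).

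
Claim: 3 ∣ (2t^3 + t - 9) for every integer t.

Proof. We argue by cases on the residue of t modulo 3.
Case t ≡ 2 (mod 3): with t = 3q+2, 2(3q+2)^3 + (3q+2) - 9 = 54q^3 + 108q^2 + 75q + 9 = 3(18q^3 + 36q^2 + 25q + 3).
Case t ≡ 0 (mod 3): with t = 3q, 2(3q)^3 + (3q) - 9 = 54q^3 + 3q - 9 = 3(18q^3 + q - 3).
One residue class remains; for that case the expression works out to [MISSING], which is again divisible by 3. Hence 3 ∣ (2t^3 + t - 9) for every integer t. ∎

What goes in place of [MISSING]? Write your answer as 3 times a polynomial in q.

3(18q^3 + 18q^2 + 7q - 2)

Only t ≡ 1 (mod 3) is unaccounted for. Put t = 3q+1:
2(3q+1)^3 + (3q+1) - 9 expands to 54q^3 + 54q^2 + 21q - 6,
and factoring out 3 leaves 3(18q^3 + 18q^2 + 7q - 2).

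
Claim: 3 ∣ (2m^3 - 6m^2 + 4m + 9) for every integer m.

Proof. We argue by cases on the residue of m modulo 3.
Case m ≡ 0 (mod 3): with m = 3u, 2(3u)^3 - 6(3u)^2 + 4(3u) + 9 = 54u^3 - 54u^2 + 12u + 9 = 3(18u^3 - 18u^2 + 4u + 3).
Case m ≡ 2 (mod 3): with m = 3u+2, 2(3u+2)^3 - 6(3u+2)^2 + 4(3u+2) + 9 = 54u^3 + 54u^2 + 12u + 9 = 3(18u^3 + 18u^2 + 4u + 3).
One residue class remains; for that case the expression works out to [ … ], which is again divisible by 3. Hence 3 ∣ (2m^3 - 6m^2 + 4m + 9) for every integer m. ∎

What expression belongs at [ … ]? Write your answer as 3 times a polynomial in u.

3(18u^3 - 2u + 3)

Only m ≡ 1 (mod 3) is unaccounted for. Put m = 3u+1:
2(3u+1)^3 - 6(3u+1)^2 + 4(3u+1) + 9 expands to 54u^3 - 6u + 9,
and factoring out 3 leaves 3(18u^3 - 2u + 3).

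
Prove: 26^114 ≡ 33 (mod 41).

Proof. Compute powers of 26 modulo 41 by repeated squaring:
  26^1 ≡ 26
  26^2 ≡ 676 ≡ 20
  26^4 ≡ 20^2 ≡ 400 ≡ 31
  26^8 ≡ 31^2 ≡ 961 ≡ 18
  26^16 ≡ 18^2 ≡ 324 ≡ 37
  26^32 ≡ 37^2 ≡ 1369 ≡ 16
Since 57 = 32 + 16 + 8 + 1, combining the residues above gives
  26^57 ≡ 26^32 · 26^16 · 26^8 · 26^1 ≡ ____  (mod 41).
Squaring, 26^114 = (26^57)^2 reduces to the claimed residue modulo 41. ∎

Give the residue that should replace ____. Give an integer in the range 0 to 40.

26^32 · 26^16 · 26^8 · 26^1 ≡ 16 · 37 · 18 · 26 = 277056.
277056 mod 41 = 19, so 26^57 ≡ 19 (mod 41).

19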